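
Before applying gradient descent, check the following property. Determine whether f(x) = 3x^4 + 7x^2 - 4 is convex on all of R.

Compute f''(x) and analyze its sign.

f(x) = 3x^4 + 7x^2 - 4
f'(x) = 12x^3 + 14x
f''(x) = 36x^2 + 14
f''(x) = 36x^2 + 14 >= 14 > 0 for all x
Therefore, f is convex on R.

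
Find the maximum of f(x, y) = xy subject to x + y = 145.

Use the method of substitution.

Substitute y = 145 - x into f(x,y) = xy:
g(x) = x(145 - x) = 145x - x^2
g'(x) = 145 - 2x = 0  =>  x = 145/2
y = 145 - 145/2 = 145/2
Maximum value = (145/2) * (145/2) = 21025/4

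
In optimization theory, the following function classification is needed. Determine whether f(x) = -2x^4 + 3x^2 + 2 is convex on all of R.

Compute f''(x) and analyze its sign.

f(x) = -2x^4 + 3x^2 + 2
f'(x) = -8x^3 + 6x
f''(x) = -24x^2 + 6
f''(x) = -24x^2 + 6 -> -inf as |x| -> inf
Therefore, f is not globally convex on R.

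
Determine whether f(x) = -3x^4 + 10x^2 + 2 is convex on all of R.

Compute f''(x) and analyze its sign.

f(x) = -3x^4 + 10x^2 + 2
f'(x) = -12x^3 + 20x
f''(x) = -36x^2 + 20
f''(x) = -36x^2 + 20 -> -inf as |x| -> inf
Therefore, f is not globally convex on R.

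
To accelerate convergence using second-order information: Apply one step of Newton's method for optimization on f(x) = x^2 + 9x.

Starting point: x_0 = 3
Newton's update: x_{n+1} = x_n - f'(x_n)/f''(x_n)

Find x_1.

f(x) = x^2 + 9x
f'(x) = 2x + (9), f''(x) = 2
Newton step: x_1 = x_0 - f'(x_0)/f''(x_0)
f'(3) = 15
x_1 = 3 - 15/2 = -9/2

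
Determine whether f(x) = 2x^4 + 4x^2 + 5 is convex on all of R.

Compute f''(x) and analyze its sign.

f(x) = 2x^4 + 4x^2 + 5
f'(x) = 8x^3 + 8x
f''(x) = 24x^2 + 8
f''(x) = 24x^2 + 8 >= 8 > 0 for all x
Therefore, f is convex on R.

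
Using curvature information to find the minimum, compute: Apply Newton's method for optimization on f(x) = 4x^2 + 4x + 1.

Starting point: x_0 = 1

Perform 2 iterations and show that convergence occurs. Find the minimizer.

f(x) = 4x^2 + 4x + 1, f'(x) = 8x + (4), f''(x) = 8
Step 1: f'(1) = 12, x_1 = 1 - 12/8 = -1/2
Step 2: f'(-1/2) = 0, x_2 = -1/2 (converged)
Newton's method converges in 1 step for quadratics.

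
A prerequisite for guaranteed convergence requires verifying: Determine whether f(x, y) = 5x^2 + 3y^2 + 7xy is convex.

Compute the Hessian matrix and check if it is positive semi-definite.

f(x,y) = 5x^2 + 3y^2 + 7xy
Hessian H = [[10, 7], [7, 6]]
trace(H) = 16, det(H) = 11
Eigenvalues: (16 +/- sqrt(212)) / 2 = 15.28, 0.7199
Since both eigenvalues > 0, f is convex.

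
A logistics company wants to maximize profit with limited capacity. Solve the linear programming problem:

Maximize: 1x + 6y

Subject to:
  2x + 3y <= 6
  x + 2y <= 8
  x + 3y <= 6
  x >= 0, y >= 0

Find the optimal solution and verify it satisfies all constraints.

Feasible vertices: (0, 0), (0, 2), (3, 0)
Objective 1x + 6y at each vertex:
  (0, 0): 0
  (0, 2): 12
  (3, 0): 3
Maximum is 12 at (0, 2).
Verify constraints at (x, y) = (0, 2):
  2*0 + 3*2 = 6 <= 6 (active)
  1*0 + 2*2 = 4 <= 8
  1*0 + 3*2 = 6 <= 6 (active)
  x = 0 >= 0, y = 2 >= 0. All constraints satisfied.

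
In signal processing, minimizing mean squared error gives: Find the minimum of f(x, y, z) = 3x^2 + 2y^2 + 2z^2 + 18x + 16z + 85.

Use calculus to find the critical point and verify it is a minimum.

f(x,y,z) = 3x^2 + 2y^2 + 2z^2 + 18x + 16z + 85
df/dx = 6x + (18) = 0 => x = -3
df/dy = 4y + (0) = 0 => y = 0
df/dz = 4z + (16) = 0 => z = -4
f(-3,0,-4) = 3*(-3)^2 + 2*(0)^2 + 2*(-4)^2 + 18*(-3) + 16*(-4) + 85 = 26
Hessian is diagonal with entries 6, 4, 4 > 0, confirmed minimum.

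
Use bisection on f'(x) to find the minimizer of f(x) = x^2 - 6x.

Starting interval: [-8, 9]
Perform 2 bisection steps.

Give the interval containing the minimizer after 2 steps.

Finding critical point of f(x) = x^2 - 6x using bisection on f'(x) = 2x + -6.
f'(x) = 0 when x = 3.
Starting interval: [-8, 9]
Step 1: mid = 1/2, f'(mid) = -5, new interval = [1/2, 9]
Step 2: mid = 19/4, f'(mid) = 7/2, new interval = [1/2, 19/4]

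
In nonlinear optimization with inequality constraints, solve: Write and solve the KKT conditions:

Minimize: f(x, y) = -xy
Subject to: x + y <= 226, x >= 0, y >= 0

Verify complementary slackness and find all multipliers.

Problem: min -xy s.t. x + y <= 226 (multiplier lambda), x >= 0 (mu_x), y >= 0 (mu_y)
KKT stationarity: -y + lambda - mu_x = 0, -x + lambda - mu_y = 0, with lambda, mu_x, mu_y >= 0
Complementary slackness: lambda*(x + y - 226) = 0, mu_x*x = 0, mu_y*y = 0
If lambda = 0: y = -mu_x <= 0 and x = -mu_y <= 0 force x = y = 0 with f = 0; but x = y = 113 is feasible with f = -12769 < 0, so this is not the minimum. Hence lambda > 0 and x + y = 226.
Try x > 0, y > 0 (so mu_x = mu_y = 0): y = lambda, x = lambda => x = y = lambda
x + y = 226 => 2*lambda = 226 => lambda = 113
x* = y* = 113 > 0, consistent with mu_x = mu_y = 0.
(Any feasible point with x = 0 or y = 0 has f = 0 > -12769, so the minimum is not on those boundaries.)
min(-xy) = -12769 (i.e. max xy = 12769)
Multipliers: lambda = 113, mu_x = 0, mu_y = 0
Complementary slackness: lambda*(x + y - 226) = 113*(113 + 113 - 226) = 0, mu_x*x = 0*113 = 0, mu_y*y = 0*113 = 0. Satisfied.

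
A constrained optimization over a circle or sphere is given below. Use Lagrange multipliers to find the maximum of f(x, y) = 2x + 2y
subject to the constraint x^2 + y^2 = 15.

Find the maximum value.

Set up Lagrange conditions: grad f = lambda * grad g
  2 = 2*lambda*x
  2 = 2*lambda*y
From these: x/y = 2/2, so x = 2t, y = 2t for some t.
Substitute into constraint: (2t)^2 + (2t)^2 = 15
  t^2 * 8 = 15
  t = sqrt(15/8)
Maximum = 2*x + 2*y = (2^2 + 2^2)*t = 8 * sqrt(15/8) = sqrt(120)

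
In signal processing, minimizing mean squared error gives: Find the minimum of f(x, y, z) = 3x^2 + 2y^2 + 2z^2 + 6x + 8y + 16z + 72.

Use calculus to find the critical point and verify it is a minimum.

f(x,y,z) = 3x^2 + 2y^2 + 2z^2 + 6x + 8y + 16z + 72
df/dx = 6x + (6) = 0 => x = -1
df/dy = 4y + (8) = 0 => y = -2
df/dz = 4z + (16) = 0 => z = -4
f(-1,-2,-4) = 3*(-1)^2 + 2*(-2)^2 + 2*(-4)^2 + 6*(-1) + 8*(-2) + 16*(-4) + 72 = 29
Hessian is diagonal with entries 6, 4, 4 > 0, confirmed minimum.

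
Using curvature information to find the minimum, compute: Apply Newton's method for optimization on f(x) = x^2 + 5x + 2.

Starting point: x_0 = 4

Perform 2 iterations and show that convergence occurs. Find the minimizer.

f(x) = x^2 + 5x + 2, f'(x) = 2x + (5), f''(x) = 2
Step 1: f'(4) = 13, x_1 = 4 - 13/2 = -5/2
Step 2: f'(-5/2) = 0, x_2 = -5/2 (converged)
Newton's method converges in 1 step for quadratics.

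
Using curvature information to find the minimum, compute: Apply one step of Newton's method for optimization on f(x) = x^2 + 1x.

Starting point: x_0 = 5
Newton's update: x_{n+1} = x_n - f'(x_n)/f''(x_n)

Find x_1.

f(x) = x^2 + 1x
f'(x) = 2x + (1), f''(x) = 2
Newton step: x_1 = x_0 - f'(x_0)/f''(x_0)
f'(5) = 11
x_1 = 5 - 11/2 = -1/2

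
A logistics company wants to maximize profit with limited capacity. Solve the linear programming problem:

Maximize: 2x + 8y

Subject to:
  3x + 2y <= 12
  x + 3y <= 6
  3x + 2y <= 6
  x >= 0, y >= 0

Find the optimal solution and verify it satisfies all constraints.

Feasible vertices: (0, 0), (0, 2), (6/7, 12/7), (2, 0)
Objective 2x + 8y at each vertex:
  (0, 0): 0
  (0, 2): 16
  (6/7, 12/7): 108/7
  (2, 0): 4
Maximum is 16 at (0, 2).
Verify constraints at (x, y) = (0, 2):
  3*0 + 2*2 = 4 <= 12
  1*0 + 3*2 = 6 <= 6 (active)
  3*0 + 2*2 = 4 <= 6
  x = 0 >= 0, y = 2 >= 0. All constraints satisfied.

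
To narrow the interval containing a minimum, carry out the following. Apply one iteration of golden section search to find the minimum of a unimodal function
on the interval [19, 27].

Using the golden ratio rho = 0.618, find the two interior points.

Golden section search on [19, 27].
Golden ratio rho = 0.618 (approx).
Interior points:
  x_1 = 19 + (1-0.618)*8 = 22.0560
  x_2 = 19 + 0.618*8 = 23.9440
Compare f(x_1) and f(x_2) to determine which subinterval to keep.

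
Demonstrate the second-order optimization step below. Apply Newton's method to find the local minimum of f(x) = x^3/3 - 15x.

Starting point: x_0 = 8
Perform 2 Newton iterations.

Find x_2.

f(x) = x^3/3 - 15x
f'(x) = x^2 - 15, f''(x) = 2x
Newton update: x_{n+1} = x_n - (x_n^2 - 15)/(2*x_n)
Step 1: x_0 = 8, f'=49, f''=16, x_1 = 79/16
Step 2: x_1 = 79/16, f'=2401/256, f''=79/8, x_2 = 10081/2528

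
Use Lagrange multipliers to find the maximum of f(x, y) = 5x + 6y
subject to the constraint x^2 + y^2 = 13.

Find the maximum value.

Set up Lagrange conditions: grad f = lambda * grad g
  5 = 2*lambda*x
  6 = 2*lambda*y
From these: x/y = 5/6, so x = 5t, y = 6t for some t.
Substitute into constraint: (5t)^2 + (6t)^2 = 13
  t^2 * 61 = 13
  t = sqrt(13/61)
Maximum = 5*x + 6*y = (5^2 + 6^2)*t = 61 * sqrt(13/61) = sqrt(793)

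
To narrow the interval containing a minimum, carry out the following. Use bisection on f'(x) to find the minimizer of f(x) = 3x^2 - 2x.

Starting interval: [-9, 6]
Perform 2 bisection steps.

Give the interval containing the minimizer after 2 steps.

Finding critical point of f(x) = 3x^2 - 2x using bisection on f'(x) = 6x + -2.
f'(x) = 0 when x = 1/3.
Starting interval: [-9, 6]
Step 1: mid = -3/2, f'(mid) = -11, new interval = [-3/2, 6]
Step 2: mid = 9/4, f'(mid) = 23/2, new interval = [-3/2, 9/4]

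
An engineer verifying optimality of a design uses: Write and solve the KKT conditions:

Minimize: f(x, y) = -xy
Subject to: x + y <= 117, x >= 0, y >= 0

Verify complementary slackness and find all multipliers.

Problem: min -xy s.t. x + y <= 117 (multiplier lambda), x >= 0 (mu_x), y >= 0 (mu_y)
KKT stationarity: -y + lambda - mu_x = 0, -x + lambda - mu_y = 0, with lambda, mu_x, mu_y >= 0
Complementary slackness: lambda*(x + y - 117) = 0, mu_x*x = 0, mu_y*y = 0
If lambda = 0: y = -mu_x <= 0 and x = -mu_y <= 0 force x = y = 0 with f = 0; but x = y = 117/2 is feasible with f = -13689/4 < 0, so this is not the minimum. Hence lambda > 0 and x + y = 117.
Try x > 0, y > 0 (so mu_x = mu_y = 0): y = lambda, x = lambda => x = y = lambda
x + y = 117 => 2*lambda = 117 => lambda = 117/2
x* = y* = 117/2 > 0, consistent with mu_x = mu_y = 0.
(Any feasible point with x = 0 or y = 0 has f = 0 > -13689/4, so the minimum is not on those boundaries.)
min(-xy) = -13689/4 (i.e. max xy = 13689/4)
Multipliers: lambda = 117/2, mu_x = 0, mu_y = 0
Complementary slackness: lambda*(x + y - 117) = 117/2*(117/2 + 117/2 - 117) = 0, mu_x*x = 0*117/2 = 0, mu_y*y = 0*117/2 = 0. Satisfied.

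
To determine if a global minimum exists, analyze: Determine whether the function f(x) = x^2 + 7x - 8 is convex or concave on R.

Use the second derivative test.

f(x) = x^2 + 7x - 8
f'(x) = 2x + 7
f''(x) = 2
Since f''(x) = 2 > 0 for all x, f is convex on R.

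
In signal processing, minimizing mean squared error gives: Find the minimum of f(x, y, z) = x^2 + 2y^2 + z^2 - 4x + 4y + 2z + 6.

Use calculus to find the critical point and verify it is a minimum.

f(x,y,z) = x^2 + 2y^2 + z^2 - 4x + 4y + 2z + 6
df/dx = 2x + (-4) = 0 => x = 2
df/dy = 4y + (4) = 0 => y = -1
df/dz = 2z + (2) = 0 => z = -1
f(2,-1,-1) = 1*(2)^2 + 2*(-1)^2 + 1*(-1)^2 + -4*(2) + 4*(-1) + 2*(-1) + 6 = -1
Hessian is diagonal with entries 2, 4, 2 > 0, confirmed minimum.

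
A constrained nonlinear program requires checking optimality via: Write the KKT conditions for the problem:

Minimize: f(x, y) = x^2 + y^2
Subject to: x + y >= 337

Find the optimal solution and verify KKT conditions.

KKT conditions for min x^2 + y^2 s.t. x + y >= 337:
Stationarity: 2x = mu, 2y = mu
So x = y = mu/2.
Complementary slackness: mu*(x + y - 337) = 0
Primal feasibility: x + y >= 337; dual feasibility: mu >= 0
If mu = 0 then x = y = 0, but 0 + 0 < 337 is infeasible, so the constraint is active.
Constraint active: x + y = 2*(mu/2) = 337 => mu = 337
x = y = 337/2, f = 113569/2
Verify: stationarity 2*(337/2) = 337 = mu; primal 337/2 + 337/2 = 337 >= 337; dual mu = 337 >= 0; complementary slackness 337*(337 - 337) = 0. All KKT conditions hold.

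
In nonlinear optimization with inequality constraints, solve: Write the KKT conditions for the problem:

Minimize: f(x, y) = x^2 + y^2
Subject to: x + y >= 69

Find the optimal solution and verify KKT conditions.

KKT conditions for min x^2 + y^2 s.t. x + y >= 69:
Stationarity: 2x = mu, 2y = mu
So x = y = mu/2.
Complementary slackness: mu*(x + y - 69) = 0
Primal feasibility: x + y >= 69; dual feasibility: mu >= 0
If mu = 0 then x = y = 0, but 0 + 0 < 69 is infeasible, so the constraint is active.
Constraint active: x + y = 2*(mu/2) = 69 => mu = 69
x = y = 69/2, f = 4761/2
Verify: stationarity 2*(69/2) = 69 = mu; primal 69/2 + 69/2 = 69 >= 69; dual mu = 69 >= 0; complementary slackness 69*(69 - 69) = 0. All KKT conditions hold.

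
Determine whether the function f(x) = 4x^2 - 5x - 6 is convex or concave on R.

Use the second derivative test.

f(x) = 4x^2 - 5x - 6
f'(x) = 8x - 5
f''(x) = 8
Since f''(x) = 8 > 0 for all x, f is convex on R.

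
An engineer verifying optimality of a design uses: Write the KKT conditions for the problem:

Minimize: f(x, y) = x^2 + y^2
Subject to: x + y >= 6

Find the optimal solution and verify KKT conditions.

KKT conditions for min x^2 + y^2 s.t. x + y >= 6:
Stationarity: 2x = mu, 2y = mu
So x = y = mu/2.
Complementary slackness: mu*(x + y - 6) = 0
Primal feasibility: x + y >= 6; dual feasibility: mu >= 0
If mu = 0 then x = y = 0, but 0 + 0 < 6 is infeasible, so the constraint is active.
Constraint active: x + y = 2*(mu/2) = 6 => mu = 6
x = y = 3, f = 18
Verify: stationarity 2*3 = 6 = mu; primal 3 + 3 = 6 >= 6; dual mu = 6 >= 0; complementary slackness 6*(6 - 6) = 0. All KKT conditions hold.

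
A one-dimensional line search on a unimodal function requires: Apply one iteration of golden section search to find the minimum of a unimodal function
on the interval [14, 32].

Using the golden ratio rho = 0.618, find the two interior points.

Golden section search on [14, 32].
Golden ratio rho = 0.618 (approx).
Interior points:
  x_1 = 14 + (1-0.618)*18 = 20.8760
  x_2 = 14 + 0.618*18 = 25.1240
Compare f(x_1) and f(x_2) to determine which subinterval to keep.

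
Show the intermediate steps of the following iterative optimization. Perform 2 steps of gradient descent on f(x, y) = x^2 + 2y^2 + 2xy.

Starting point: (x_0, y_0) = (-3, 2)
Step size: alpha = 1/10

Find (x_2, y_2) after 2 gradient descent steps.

f(x,y) = x^2 + 2y^2 + 2xy
grad_x = 2x + 2y, grad_y = 4y + 2x
Step 1: grad = (-2, 2), (-14/5, 9/5)
Step 2: grad = (-2, 8/5), (-13/5, 41/25)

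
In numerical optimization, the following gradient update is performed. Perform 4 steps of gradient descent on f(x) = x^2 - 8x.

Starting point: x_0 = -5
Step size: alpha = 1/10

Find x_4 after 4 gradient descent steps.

f(x) = x^2 - 8x, f'(x) = 2x + (-8)
Step 1: f'(-5) = -18, x_1 = -5 - 1/10 * -18 = -16/5
Step 2: f'(-16/5) = -72/5, x_2 = -16/5 - 1/10 * -72/5 = -44/25
Step 3: f'(-44/25) = -288/25, x_3 = -44/25 - 1/10 * -288/25 = -76/125
Step 4: f'(-76/125) = -1152/125, x_4 = -76/125 - 1/10 * -1152/125 = 196/625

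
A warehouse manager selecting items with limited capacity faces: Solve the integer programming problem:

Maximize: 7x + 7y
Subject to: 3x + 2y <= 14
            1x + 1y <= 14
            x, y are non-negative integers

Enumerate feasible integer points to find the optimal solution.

Constraint 1: 3x + 2y <= 14
Constraint 2: 1x + 1y <= 14
Feasible x range (need y >= 0): 0 <= x <= min(14/3, 14/1) => x in {0, ..., 4}.
Enumerate feasible integer points row by row (the coefficient of y is 7 > 0, so for each x the largest feasible y gives the best value):
  x = 0: y <= min((14 - 3*0)/2, (14 - 1*0)/1) => y in {0, ..., 7}; best 7*0 + 7*7 = 49
  x = 1: y <= min((14 - 3*1)/2, (14 - 1*1)/1) => y in {0, ..., 5}; best 7*1 + 7*5 = 42
  x = 2: y <= min((14 - 3*2)/2, (14 - 1*2)/1) => y in {0, ..., 4}; best 7*2 + 7*4 = 42
  x = 3: y <= min((14 - 3*3)/2, (14 - 1*3)/1) => y in {0, ..., 2}; best 7*3 + 7*2 = 35
  x = 4: y <= min((14 - 3*4)/2, (14 - 1*4)/1) => y in {0, ..., 1}; best 7*4 + 7*1 = 35
The maximum 7x + 7y = 49 is achieved at x = 0, y = 7.
Check: 3*0 + 2*7 = 14 <= 14 and 1*0 + 1*7 = 7 <= 14.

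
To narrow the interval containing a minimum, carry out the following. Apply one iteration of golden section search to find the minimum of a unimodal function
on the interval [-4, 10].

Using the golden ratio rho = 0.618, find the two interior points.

Golden section search on [-4, 10].
Golden ratio rho = 0.618 (approx).
Interior points:
  x_1 = -4 + (1-0.618)*14 = 1.3480
  x_2 = -4 + 0.618*14 = 4.6520
Compare f(x_1) and f(x_2) to determine which subinterval to keep.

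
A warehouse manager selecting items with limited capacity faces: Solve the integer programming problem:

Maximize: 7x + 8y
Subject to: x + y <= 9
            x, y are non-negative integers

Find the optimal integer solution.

Objective: 7x + 8y, constraint: x + y <= 9
Coefficient of y is 8 > coefficient of x is 7, so allocate the entire budget to y.
Optimal: x = 0, y = 9, value = 72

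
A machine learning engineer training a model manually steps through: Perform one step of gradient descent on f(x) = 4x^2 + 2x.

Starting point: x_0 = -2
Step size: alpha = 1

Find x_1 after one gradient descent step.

f(x) = 4x^2 + 2x
f'(x) = 8x + 2
f'(-2) = 8*-2 + (2) = -14
x_1 = x_0 - alpha * f'(x_0) = -2 - 1 * -14 = 12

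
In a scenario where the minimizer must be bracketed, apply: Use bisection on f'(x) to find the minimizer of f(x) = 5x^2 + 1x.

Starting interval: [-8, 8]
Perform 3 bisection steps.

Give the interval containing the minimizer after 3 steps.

Finding critical point of f(x) = 5x^2 + 1x using bisection on f'(x) = 10x + 1.
f'(x) = 0 when x = -1/10.
Starting interval: [-8, 8]
Step 1: mid = 0, f'(mid) = 1, new interval = [-8, 0]
Step 2: mid = -4, f'(mid) = -39, new interval = [-4, 0]
Step 3: mid = -2, f'(mid) = -19, new interval = [-2, 0]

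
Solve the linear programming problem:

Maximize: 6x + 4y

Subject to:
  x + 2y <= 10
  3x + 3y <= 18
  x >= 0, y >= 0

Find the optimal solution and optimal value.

Feasible vertices: (0, 0), (0, 5), (2, 4), (6, 0)
Objective 6x + 4y at each:
  (0, 0): 0
  (0, 5): 20
  (2, 4): 28
  (6, 0): 36
Maximum is 36 at (6, 0).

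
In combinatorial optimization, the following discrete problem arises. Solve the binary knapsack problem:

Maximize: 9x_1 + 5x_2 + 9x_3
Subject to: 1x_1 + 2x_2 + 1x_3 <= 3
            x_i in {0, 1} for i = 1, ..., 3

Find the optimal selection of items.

Items: item 1 (v=9, w=1), item 2 (v=5, w=2), item 3 (v=9, w=1)
Capacity: 3
Checking all 8 subsets (w = total weight, v = total value):
  {}: w = 0, v = 0
  {1}: w = 1, v = 9
  {2}: w = 2, v = 5
  {3}: w = 1, v = 9
  {1, 2}: w = 3, v = 14
  {1, 3}: w = 2, v = 18
  {2, 3}: w = 3, v = 14
  {1, 2, 3}: w = 4 > 3, infeasible
Best feasible subset: items [1, 3]
Total weight: 2 <= 3, total value: 18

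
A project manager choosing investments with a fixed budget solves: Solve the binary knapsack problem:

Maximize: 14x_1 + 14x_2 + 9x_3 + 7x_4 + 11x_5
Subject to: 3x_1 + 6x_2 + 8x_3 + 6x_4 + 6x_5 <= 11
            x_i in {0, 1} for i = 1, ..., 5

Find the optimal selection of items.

Items: item 1 (v=14, w=3), item 2 (v=14, w=6), item 3 (v=9, w=8), item 4 (v=7, w=6), item 5 (v=11, w=6)
Capacity: 11
Checking all 32 subsets (w = total weight, v = total value):
  {}: w = 0, v = 0
  {1}: w = 3, v = 14
  {2}: w = 6, v = 14
  {3}: w = 8, v = 9
  {4}: w = 6, v = 7
  {5}: w = 6, v = 11
  {1, 2}: w = 9, v = 28
  {1, 3}: w = 11, v = 23
  {1, 4}: w = 9, v = 21
  {1, 5}: w = 9, v = 25
  {2, 3}: w = 14 > 11, infeasible
  {2, 4}: w = 12 > 11, infeasible
  {2, 5}: w = 12 > 11, infeasible
  {3, 4}: w = 14 > 11, infeasible
  {3, 5}: w = 14 > 11, infeasible
  {4, 5}: w = 12 > 11, infeasible
  {1, 2, 3}: w = 17 > 11, infeasible
  {1, 2, 4}: w = 15 > 11, infeasible
  {1, 2, 5}: w = 15 > 11, infeasible
  {1, 3, 4}: w = 17 > 11, infeasible
  {1, 3, 5}: w = 17 > 11, infeasible
  {1, 4, 5}: w = 15 > 11, infeasible
  {2, 3, 4}: w = 20 > 11, infeasible
  {2, 3, 5}: w = 20 > 11, infeasible
  {2, 4, 5}: w = 18 > 11, infeasible
  {3, 4, 5}: w = 20 > 11, infeasible
  {1, 2, 3, 4}: w = 23 > 11, infeasible
  {1, 2, 3, 5}: w = 23 > 11, infeasible
  {1, 2, 4, 5}: w = 21 > 11, infeasible
  {1, 3, 4, 5}: w = 23 > 11, infeasible
  {2, 3, 4, 5}: w = 26 > 11, infeasible
  {1, 2, 3, 4, 5}: w = 29 > 11, infeasible
Best feasible subset: items [1, 2]
Total weight: 9 <= 11, total value: 28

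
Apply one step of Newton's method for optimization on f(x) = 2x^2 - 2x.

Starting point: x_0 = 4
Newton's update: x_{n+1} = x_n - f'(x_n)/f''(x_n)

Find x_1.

f(x) = 2x^2 - 2x
f'(x) = 4x + (-2), f''(x) = 4
Newton step: x_1 = x_0 - f'(x_0)/f''(x_0)
f'(4) = 14
x_1 = 4 - 14/4 = 1/2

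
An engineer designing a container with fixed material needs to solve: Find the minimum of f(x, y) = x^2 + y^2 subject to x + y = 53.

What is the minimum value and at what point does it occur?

Substitute y = 53 - x into f(x,y) = x^2 + y^2:
g(x) = x^2 + (53 - x)^2 = 2x^2 - 106x + 2809
g'(x) = 4x - 106 = 0  =>  x = 53/2
y = 53 - 53/2 = 53/2
Minimum value = (53/2)^2 + (53/2)^2 = 2809/2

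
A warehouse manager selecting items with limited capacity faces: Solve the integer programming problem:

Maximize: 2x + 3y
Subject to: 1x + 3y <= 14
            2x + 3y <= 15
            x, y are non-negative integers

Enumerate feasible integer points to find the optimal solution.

Constraint 1: 1x + 3y <= 14
Constraint 2: 2x + 3y <= 15
Feasible x range (need y >= 0): 0 <= x <= min(14/1, 15/2) => x in {0, ..., 7}.
Enumerate feasible integer points row by row (the coefficient of y is 3 > 0, so for each x the largest feasible y gives the best value):
  x = 0: y <= min((14 - 1*0)/3, (15 - 2*0)/3) => y in {0, ..., 4}; best 2*0 + 3*4 = 12
  x = 1: y <= min((14 - 1*1)/3, (15 - 2*1)/3) => y in {0, ..., 4}; best 2*1 + 3*4 = 14
  x = 2: y <= min((14 - 1*2)/3, (15 - 2*2)/3) => y in {0, ..., 3}; best 2*2 + 3*3 = 13
  x = 3: y <= min((14 - 1*3)/3, (15 - 2*3)/3) => y in {0, ..., 3}; best 2*3 + 3*3 = 15
  x = 4: y <= min((14 - 1*4)/3, (15 - 2*4)/3) => y in {0, ..., 2}; best 2*4 + 3*2 = 14
  x = 5: y <= min((14 - 1*5)/3, (15 - 2*5)/3) => y in {0, ..., 1}; best 2*5 + 3*1 = 13
  x = 6: y <= min((14 - 1*6)/3, (15 - 2*6)/3) => y in {0, ..., 1}; best 2*6 + 3*1 = 15
  x = 7: y <= min((14 - 1*7)/3, (15 - 2*7)/3) => y in {0}; best 2*7 + 3*0 = 14
The maximum 2x + 3y = 15 is achieved at x = 3, y = 3.
(The same value 15 is also attained at (6, 1).)
Check: 1*3 + 3*3 = 12 <= 14 and 2*3 + 3*3 = 15 <= 15.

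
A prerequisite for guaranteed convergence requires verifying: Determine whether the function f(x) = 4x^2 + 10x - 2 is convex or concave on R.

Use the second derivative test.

f(x) = 4x^2 + 10x - 2
f'(x) = 8x + 10
f''(x) = 8
Since f''(x) = 8 > 0 for all x, f is convex on R.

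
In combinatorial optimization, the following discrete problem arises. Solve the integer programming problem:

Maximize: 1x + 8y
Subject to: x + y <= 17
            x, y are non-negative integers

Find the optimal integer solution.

Objective: 1x + 8y, constraint: x + y <= 17
Coefficient of y is 8 > coefficient of x is 1, so allocate the entire budget to y.
Optimal: x = 0, y = 17, value = 136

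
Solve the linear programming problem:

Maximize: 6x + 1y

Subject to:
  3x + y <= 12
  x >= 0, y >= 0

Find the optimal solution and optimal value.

The feasible region has vertices at [(0, 0), (4, 0), (0, 12)].
Checking objective 6x + 1y at each vertex:
  (0, 0): 6*0 + 1*0 = 0
  (4, 0): 6*4 + 1*0 = 24
  (0, 12): 6*0 + 1*12 = 12
Maximum is 24 at (4, 0).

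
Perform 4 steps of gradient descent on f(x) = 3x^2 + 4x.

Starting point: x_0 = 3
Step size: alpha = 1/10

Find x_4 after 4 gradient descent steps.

f(x) = 3x^2 + 4x, f'(x) = 6x + (4)
Step 1: f'(3) = 22, x_1 = 3 - 1/10 * 22 = 4/5
Step 2: f'(4/5) = 44/5, x_2 = 4/5 - 1/10 * 44/5 = -2/25
Step 3: f'(-2/25) = 88/25, x_3 = -2/25 - 1/10 * 88/25 = -54/125
Step 4: f'(-54/125) = 176/125, x_4 = -54/125 - 1/10 * 176/125 = -358/625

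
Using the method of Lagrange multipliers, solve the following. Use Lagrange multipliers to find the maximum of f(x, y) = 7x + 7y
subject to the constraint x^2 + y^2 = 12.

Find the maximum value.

Set up Lagrange conditions: grad f = lambda * grad g
  7 = 2*lambda*x
  7 = 2*lambda*y
From these: x/y = 7/7, so x = 7t, y = 7t for some t.
Substitute into constraint: (7t)^2 + (7t)^2 = 12
  t^2 * 98 = 12
  t = sqrt(12/98)
Maximum = 7*x + 7*y = (7^2 + 7^2)*t = 98 * sqrt(12/98) = sqrt(1176)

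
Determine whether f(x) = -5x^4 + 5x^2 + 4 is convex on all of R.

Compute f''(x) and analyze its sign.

f(x) = -5x^4 + 5x^2 + 4
f'(x) = -20x^3 + 10x
f''(x) = -60x^2 + 10
f''(x) = -60x^2 + 10 -> -inf as |x| -> inf
Therefore, f is not globally convex on R.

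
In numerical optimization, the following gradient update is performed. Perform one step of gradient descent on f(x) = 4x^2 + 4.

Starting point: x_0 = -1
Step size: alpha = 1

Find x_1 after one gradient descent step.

f(x) = 4x^2 + 4
f'(x) = 8x + 0
f'(-1) = 8*-1 + (0) = -8
x_1 = x_0 - alpha * f'(x_0) = -1 - 1 * -8 = 7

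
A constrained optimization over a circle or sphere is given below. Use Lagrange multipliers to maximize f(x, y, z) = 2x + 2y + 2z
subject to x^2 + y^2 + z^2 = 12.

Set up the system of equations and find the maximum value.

Lagrange conditions: 2 = 2*lambda*x, 2 = 2*lambda*y, 2 = 2*lambda*z
So x:2 = y:2 = z:2, i.e. x = 2t, y = 2t, z = 2t
Constraint: t^2*(2^2 + 2^2 + 2^2) = 12
  t^2 * 12 = 12  =>  t = sqrt(1)
Maximum = 2*2t + 2*2t + 2*2t = 12*sqrt(1) = 12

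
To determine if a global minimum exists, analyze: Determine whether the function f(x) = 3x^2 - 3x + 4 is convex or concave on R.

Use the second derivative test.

f(x) = 3x^2 - 3x + 4
f'(x) = 6x - 3
f''(x) = 6
Since f''(x) = 6 > 0 for all x, f is convex on R.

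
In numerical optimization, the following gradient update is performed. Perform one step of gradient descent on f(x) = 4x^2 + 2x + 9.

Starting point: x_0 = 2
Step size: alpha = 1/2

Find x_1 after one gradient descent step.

f(x) = 4x^2 + 2x + 9
f'(x) = 8x + 2
f'(2) = 8*2 + (2) = 18
x_1 = x_0 - alpha * f'(x_0) = 2 - 1/2 * 18 = -7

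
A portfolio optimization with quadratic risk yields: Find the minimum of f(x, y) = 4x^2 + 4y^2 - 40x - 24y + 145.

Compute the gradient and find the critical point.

f(x,y) = 4x^2 + 4y^2 - 40x - 24y + 145
df/dx = 8x + (-40) = 0  =>  x = 5
df/dy = 8y + (-24) = 0  =>  y = 3
f(5, 3) = 4*(5)^2 + 4*(3)^2 + -40*(5) + -24*(3) + 145 = 9
Hessian is diagonal with entries 8, 8 > 0, so this is a minimum.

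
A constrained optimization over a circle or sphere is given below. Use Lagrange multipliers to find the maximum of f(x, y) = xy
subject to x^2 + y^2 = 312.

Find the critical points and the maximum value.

Lagrange conditions: y = 2*lambda*x and x = 2*lambda*y
If x = 0 then y = 0, violating the constraint, so x, y != 0.
Dividing: y/x = x/y => x^2 = y^2 => y = x or y = -x
Constraint: 2x^2 = 312 => x^2 = 156 => x = +/-sqrt(156)
Critical points: (sqrt(156), sqrt(156)), (-sqrt(156), -sqrt(156)), (sqrt(156), -sqrt(156)), (-sqrt(156), sqrt(156))
  y = x:  xy = x^2 = 156  at (sqrt(156), sqrt(156)) and (-sqrt(156), -sqrt(156))
  y = -x: xy = -x^2 = -156 at (sqrt(156), -sqrt(156)) and (-sqrt(156), sqrt(156))
Maximum xy = 156 at (sqrt(156), sqrt(156)) and (-sqrt(156), -sqrt(156))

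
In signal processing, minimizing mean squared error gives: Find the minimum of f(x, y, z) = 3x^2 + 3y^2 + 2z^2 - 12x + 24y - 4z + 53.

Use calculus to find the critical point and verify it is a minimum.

f(x,y,z) = 3x^2 + 3y^2 + 2z^2 - 12x + 24y - 4z + 53
df/dx = 6x + (-12) = 0 => x = 2
df/dy = 6y + (24) = 0 => y = -4
df/dz = 4z + (-4) = 0 => z = 1
f(2,-4,1) = 3*(2)^2 + 3*(-4)^2 + 2*(1)^2 + -12*(2) + 24*(-4) + -4*(1) + 53 = -9
Hessian is diagonal with entries 6, 6, 4 > 0, confirmed minimum.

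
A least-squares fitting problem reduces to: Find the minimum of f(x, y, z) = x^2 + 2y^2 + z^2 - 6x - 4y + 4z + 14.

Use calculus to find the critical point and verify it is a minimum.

f(x,y,z) = x^2 + 2y^2 + z^2 - 6x - 4y + 4z + 14
df/dx = 2x + (-6) = 0 => x = 3
df/dy = 4y + (-4) = 0 => y = 1
df/dz = 2z + (4) = 0 => z = -2
f(3,1,-2) = 1*(3)^2 + 2*(1)^2 + 1*(-2)^2 + -6*(3) + -4*(1) + 4*(-2) + 14 = -1
Hessian is diagonal with entries 2, 4, 2 > 0, confirmed minimum.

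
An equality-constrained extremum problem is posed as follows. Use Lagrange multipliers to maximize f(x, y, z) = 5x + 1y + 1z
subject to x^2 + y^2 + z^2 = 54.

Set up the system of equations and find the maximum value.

Lagrange conditions: 5 = 2*lambda*x, 1 = 2*lambda*y, 1 = 2*lambda*z
So x:5 = y:1 = z:1, i.e. x = 5t, y = 1t, z = 1t
Constraint: t^2*(5^2 + 1^2 + 1^2) = 54
  t^2 * 27 = 54  =>  t = sqrt(2)
Maximum = 5*5t + 1*1t + 1*1t = 27*sqrt(2) = sqrt(1458)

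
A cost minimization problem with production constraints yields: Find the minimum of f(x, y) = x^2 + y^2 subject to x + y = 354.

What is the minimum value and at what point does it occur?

Substitute y = 354 - x into f(x,y) = x^2 + y^2:
g(x) = x^2 + (354 - x)^2 = 2x^2 - 708x + 125316
g'(x) = 4x - 708 = 0  =>  x = 177
y = 354 - 177 = 177
Minimum value = 177^2 + 177^2 = 62658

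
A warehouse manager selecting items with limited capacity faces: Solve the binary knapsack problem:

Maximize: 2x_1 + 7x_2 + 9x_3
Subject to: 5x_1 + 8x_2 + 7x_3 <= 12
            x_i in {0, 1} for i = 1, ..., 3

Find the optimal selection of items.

Items: item 1 (v=2, w=5), item 2 (v=7, w=8), item 3 (v=9, w=7)
Capacity: 12
Checking all 8 subsets (w = total weight, v = total value):
  {}: w = 0, v = 0
  {1}: w = 5, v = 2
  {2}: w = 8, v = 7
  {3}: w = 7, v = 9
  {1, 2}: w = 13 > 12, infeasible
  {1, 3}: w = 12, v = 11
  {2, 3}: w = 15 > 12, infeasible
  {1, 2, 3}: w = 20 > 12, infeasible
Best feasible subset: items [1, 3]
Total weight: 12 <= 12, total value: 11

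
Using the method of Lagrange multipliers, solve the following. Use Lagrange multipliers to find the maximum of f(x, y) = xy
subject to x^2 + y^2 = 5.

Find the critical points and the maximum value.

Lagrange conditions: y = 2*lambda*x and x = 2*lambda*y
If x = 0 then y = 0, violating the constraint, so x, y != 0.
Dividing: y/x = x/y => x^2 = y^2 => y = x or y = -x
Constraint: 2x^2 = 5 => x^2 = 5/2 => x = +/-sqrt(5/2)
Critical points: (sqrt(5/2), sqrt(5/2)), (-sqrt(5/2), -sqrt(5/2)), (sqrt(5/2), -sqrt(5/2)), (-sqrt(5/2), sqrt(5/2))
  y = x:  xy = x^2 = 5/2  at (sqrt(5/2), sqrt(5/2)) and (-sqrt(5/2), -sqrt(5/2))
  y = -x: xy = -x^2 = -5/2 at (sqrt(5/2), -sqrt(5/2)) and (-sqrt(5/2), sqrt(5/2))
Maximum xy = 5/2 at (sqrt(5/2), sqrt(5/2)) and (-sqrt(5/2), -sqrt(5/2))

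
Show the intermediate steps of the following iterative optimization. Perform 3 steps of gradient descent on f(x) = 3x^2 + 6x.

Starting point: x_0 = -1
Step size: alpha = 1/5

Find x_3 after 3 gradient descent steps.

f(x) = 3x^2 + 6x, f'(x) = 6x + (6)
Step 1: f'(-1) = 0, x_1 = -1 - 1/5 * 0 = -1
Step 2: f'(-1) = 0, x_2 = -1 - 1/5 * 0 = -1
Step 3: f'(-1) = 0, x_3 = -1 - 1/5 * 0 = -1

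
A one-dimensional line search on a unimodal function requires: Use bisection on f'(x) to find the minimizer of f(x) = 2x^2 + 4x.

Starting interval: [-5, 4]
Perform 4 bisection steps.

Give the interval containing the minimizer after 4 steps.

Finding critical point of f(x) = 2x^2 + 4x using bisection on f'(x) = 4x + 4.
f'(x) = 0 when x = -1.
Starting interval: [-5, 4]
Step 1: mid = -1/2, f'(mid) = 2, new interval = [-5, -1/2]
Step 2: mid = -11/4, f'(mid) = -7, new interval = [-11/4, -1/2]
Step 3: mid = -13/8, f'(mid) = -5/2, new interval = [-13/8, -1/2]
Step 4: mid = -17/16, f'(mid) = -1/4, new interval = [-17/16, -1/2]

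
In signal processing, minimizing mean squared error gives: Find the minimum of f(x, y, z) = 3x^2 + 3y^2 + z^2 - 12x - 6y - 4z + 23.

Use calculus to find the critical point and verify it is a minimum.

f(x,y,z) = 3x^2 + 3y^2 + z^2 - 12x - 6y - 4z + 23
df/dx = 6x + (-12) = 0 => x = 2
df/dy = 6y + (-6) = 0 => y = 1
df/dz = 2z + (-4) = 0 => z = 2
f(2,1,2) = 3*(2)^2 + 3*(1)^2 + 1*(2)^2 + -12*(2) + -6*(1) + -4*(2) + 23 = 4
Hessian is diagonal with entries 6, 6, 2 > 0, confirmed minimum.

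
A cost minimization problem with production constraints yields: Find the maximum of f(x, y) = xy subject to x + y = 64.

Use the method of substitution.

Substitute y = 64 - x into f(x,y) = xy:
g(x) = x(64 - x) = 64x - x^2
g'(x) = 64 - 2x = 0  =>  x = 32
y = 64 - 32 = 32
Maximum value = 32 * 32 = 1024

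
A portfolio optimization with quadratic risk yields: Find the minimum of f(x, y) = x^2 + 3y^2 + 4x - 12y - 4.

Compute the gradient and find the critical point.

f(x,y) = x^2 + 3y^2 + 4x - 12y - 4
df/dx = 2x + (4) = 0  =>  x = -2
df/dy = 6y + (-12) = 0  =>  y = 2
f(-2, 2) = 1*(-2)^2 + 3*(2)^2 + 4*(-2) + -12*(2) + -4 = -20
Hessian is diagonal with entries 2, 6 > 0, so this is a minimum.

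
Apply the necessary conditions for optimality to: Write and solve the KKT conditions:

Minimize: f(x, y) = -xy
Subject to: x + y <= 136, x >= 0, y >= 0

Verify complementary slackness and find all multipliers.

Problem: min -xy s.t. x + y <= 136 (multiplier lambda), x >= 0 (mu_x), y >= 0 (mu_y)
KKT stationarity: -y + lambda - mu_x = 0, -x + lambda - mu_y = 0, with lambda, mu_x, mu_y >= 0
Complementary slackness: lambda*(x + y - 136) = 0, mu_x*x = 0, mu_y*y = 0
If lambda = 0: y = -mu_x <= 0 and x = -mu_y <= 0 force x = y = 0 with f = 0; but x = y = 68 is feasible with f = -4624 < 0, so this is not the minimum. Hence lambda > 0 and x + y = 136.
Try x > 0, y > 0 (so mu_x = mu_y = 0): y = lambda, x = lambda => x = y = lambda
x + y = 136 => 2*lambda = 136 => lambda = 68
x* = y* = 68 > 0, consistent with mu_x = mu_y = 0.
(Any feasible point with x = 0 or y = 0 has f = 0 > -4624, so the minimum is not on those boundaries.)
min(-xy) = -4624 (i.e. max xy = 4624)
Multipliers: lambda = 68, mu_x = 0, mu_y = 0
Complementary slackness: lambda*(x + y - 136) = 68*(68 + 68 - 136) = 0, mu_x*x = 0*68 = 0, mu_y*y = 0*68 = 0. Satisfied.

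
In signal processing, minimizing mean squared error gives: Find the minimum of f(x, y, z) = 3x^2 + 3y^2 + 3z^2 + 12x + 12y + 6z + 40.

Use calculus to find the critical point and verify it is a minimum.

f(x,y,z) = 3x^2 + 3y^2 + 3z^2 + 12x + 12y + 6z + 40
df/dx = 6x + (12) = 0 => x = -2
df/dy = 6y + (12) = 0 => y = -2
df/dz = 6z + (6) = 0 => z = -1
f(-2,-2,-1) = 3*(-2)^2 + 3*(-2)^2 + 3*(-1)^2 + 12*(-2) + 12*(-2) + 6*(-1) + 40 = 13
Hessian is diagonal with entries 6, 6, 6 > 0, confirmed minimum.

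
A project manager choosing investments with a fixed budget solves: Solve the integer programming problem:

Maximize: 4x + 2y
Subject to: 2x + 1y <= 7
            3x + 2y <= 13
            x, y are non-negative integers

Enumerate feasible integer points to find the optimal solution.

Constraint 1: 2x + 1y <= 7
Constraint 2: 3x + 2y <= 13
Feasible x range (need y >= 0): 0 <= x <= min(7/2, 13/3) => x in {0, ..., 3}.
Enumerate feasible integer points row by row (the coefficient of y is 2 > 0, so for each x the largest feasible y gives the best value):
  x = 0: y <= min((7 - 2*0)/1, (13 - 3*0)/2) => y in {0, ..., 6}; best 4*0 + 2*6 = 12
  x = 1: y <= min((7 - 2*1)/1, (13 - 3*1)/2) => y in {0, ..., 5}; best 4*1 + 2*5 = 14
  x = 2: y <= min((7 - 2*2)/1, (13 - 3*2)/2) => y in {0, ..., 3}; best 4*2 + 2*3 = 14
  x = 3: y <= min((7 - 2*3)/1, (13 - 3*3)/2) => y in {0, ..., 1}; best 4*3 + 2*1 = 14
The maximum 4x + 2y = 14 is achieved at x = 1, y = 5.
(The same value 14 is also attained at (2, 3), (3, 1).)
Check: 2*1 + 1*5 = 7 <= 7 and 3*1 + 2*5 = 13 <= 13.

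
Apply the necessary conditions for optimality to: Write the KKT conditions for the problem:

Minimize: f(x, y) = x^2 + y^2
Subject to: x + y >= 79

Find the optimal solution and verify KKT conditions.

KKT conditions for min x^2 + y^2 s.t. x + y >= 79:
Stationarity: 2x = mu, 2y = mu
So x = y = mu/2.
Complementary slackness: mu*(x + y - 79) = 0
Primal feasibility: x + y >= 79; dual feasibility: mu >= 0
If mu = 0 then x = y = 0, but 0 + 0 < 79 is infeasible, so the constraint is active.
Constraint active: x + y = 2*(mu/2) = 79 => mu = 79
x = y = 79/2, f = 6241/2
Verify: stationarity 2*(79/2) = 79 = mu; primal 79/2 + 79/2 = 79 >= 79; dual mu = 79 >= 0; complementary slackness 79*(79 - 79) = 0. All KKT conditions hold.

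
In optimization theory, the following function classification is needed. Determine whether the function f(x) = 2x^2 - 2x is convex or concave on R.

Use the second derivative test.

f(x) = 2x^2 - 2x
f'(x) = 4x - 2
f''(x) = 4
Since f''(x) = 4 > 0 for all x, f is convex on R.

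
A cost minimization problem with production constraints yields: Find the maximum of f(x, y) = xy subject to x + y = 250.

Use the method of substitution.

Substitute y = 250 - x into f(x,y) = xy:
g(x) = x(250 - x) = 250x - x^2
g'(x) = 250 - 2x = 0  =>  x = 125
y = 250 - 125 = 125
Maximum value = 125 * 125 = 15625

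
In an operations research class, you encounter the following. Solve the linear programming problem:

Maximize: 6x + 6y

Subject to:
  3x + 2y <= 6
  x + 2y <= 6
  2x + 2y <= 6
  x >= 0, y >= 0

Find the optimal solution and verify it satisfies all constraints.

Feasible vertices: (0, 0), (0, 3), (2, 0)
Objective 6x + 6y at each vertex:
  (0, 0): 0
  (0, 3): 18
  (2, 0): 12
Maximum is 18 at (0, 3).
Verify constraints at (x, y) = (0, 3):
  3*0 + 2*3 = 6 <= 6 (active)
  1*0 + 2*3 = 6 <= 6 (active)
  2*0 + 2*3 = 6 <= 6 (active)
  x = 0 >= 0, y = 3 >= 0. All constraints satisfied.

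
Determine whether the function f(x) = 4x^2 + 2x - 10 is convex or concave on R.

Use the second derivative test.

f(x) = 4x^2 + 2x - 10
f'(x) = 8x + 2
f''(x) = 8
Since f''(x) = 8 > 0 for all x, f is convex on R.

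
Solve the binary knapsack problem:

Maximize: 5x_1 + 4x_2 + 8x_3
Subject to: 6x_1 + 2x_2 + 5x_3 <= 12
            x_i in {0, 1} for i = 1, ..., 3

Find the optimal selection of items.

Items: item 1 (v=5, w=6), item 2 (v=4, w=2), item 3 (v=8, w=5)
Capacity: 12
Checking all 8 subsets (w = total weight, v = total value):
  {}: w = 0, v = 0
  {1}: w = 6, v = 5
  {2}: w = 2, v = 4
  {3}: w = 5, v = 8
  {1, 2}: w = 8, v = 9
  {1, 3}: w = 11, v = 13
  {2, 3}: w = 7, v = 12
  {1, 2, 3}: w = 13 > 12, infeasible
Best feasible subset: items [1, 3]
Total weight: 11 <= 12, total value: 13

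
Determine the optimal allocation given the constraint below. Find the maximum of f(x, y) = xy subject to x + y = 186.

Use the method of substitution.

Substitute y = 186 - x into f(x,y) = xy:
g(x) = x(186 - x) = 186x - x^2
g'(x) = 186 - 2x = 0  =>  x = 93
y = 186 - 93 = 93
Maximum value = 93 * 93 = 8649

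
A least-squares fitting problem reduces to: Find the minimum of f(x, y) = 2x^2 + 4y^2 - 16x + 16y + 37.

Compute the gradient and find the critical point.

f(x,y) = 2x^2 + 4y^2 - 16x + 16y + 37
df/dx = 4x + (-16) = 0  =>  x = 4
df/dy = 8y + (16) = 0  =>  y = -2
f(4, -2) = 2*(4)^2 + 4*(-2)^2 + -16*(4) + 16*(-2) + 37 = -11
Hessian is diagonal with entries 4, 8 > 0, so this is a minimum.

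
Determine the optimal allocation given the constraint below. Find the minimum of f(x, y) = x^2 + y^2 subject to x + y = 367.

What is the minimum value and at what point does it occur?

Substitute y = 367 - x into f(x,y) = x^2 + y^2:
g(x) = x^2 + (367 - x)^2 = 2x^2 - 734x + 134689
g'(x) = 4x - 734 = 0  =>  x = 367/2
y = 367 - 367/2 = 367/2
Minimum value = (367/2)^2 + (367/2)^2 = 134689/2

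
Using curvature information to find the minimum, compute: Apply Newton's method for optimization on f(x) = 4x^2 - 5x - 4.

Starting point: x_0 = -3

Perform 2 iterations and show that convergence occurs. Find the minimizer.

f(x) = 4x^2 - 5x - 4, f'(x) = 8x + (-5), f''(x) = 8
Step 1: f'(-3) = -29, x_1 = -3 - -29/8 = 5/8
Step 2: f'(5/8) = 0, x_2 = 5/8 (converged)
Newton's method converges in 1 step for quadratics.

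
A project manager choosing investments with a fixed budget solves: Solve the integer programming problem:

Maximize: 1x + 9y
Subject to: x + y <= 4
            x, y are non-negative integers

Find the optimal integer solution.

Objective: 1x + 9y, constraint: x + y <= 4
Coefficient of y is 9 > coefficient of x is 1, so allocate the entire budget to y.
Optimal: x = 0, y = 4, value = 36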